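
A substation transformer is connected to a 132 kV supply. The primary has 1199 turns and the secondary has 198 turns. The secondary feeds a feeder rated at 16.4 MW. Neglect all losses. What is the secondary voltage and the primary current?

V_s = V_p × N_s/N_p = 132000 × 198/1199 = 21798 V.
I_s = P/V_s = 1.64×10^7/21798 = 752.36 A.
I_p = I_s × N_s/N_p = 752.36 × 198/1199 = 124 A.

V_s ≈ 21800 V, I_p ≈ 124 A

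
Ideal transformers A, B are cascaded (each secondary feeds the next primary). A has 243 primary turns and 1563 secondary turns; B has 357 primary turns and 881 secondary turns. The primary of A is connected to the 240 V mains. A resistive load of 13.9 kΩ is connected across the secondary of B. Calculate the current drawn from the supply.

Secondary of A: V = 240.00 × 1563/243 = 1543.7 V.
Secondary of B: V = 1543.7 × 881/357 = 3809.5 V.
I_load = 3809.5/13900 = 0.27407 A, so P_out = 3809.5 × 0.27407 = 1044.1 W.
All ideal ⇒ P_in = P_out, so I_supply = 1044.1/240 = 4.35 A.

I_supply ≈ 4.35 A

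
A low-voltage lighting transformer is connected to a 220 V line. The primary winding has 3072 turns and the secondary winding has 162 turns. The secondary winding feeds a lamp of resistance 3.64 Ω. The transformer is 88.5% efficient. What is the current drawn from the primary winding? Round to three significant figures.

I_p ≈ 0.190 A

V_s = 220 × 162/3072 = 11.602 V.
I_s = V_s/R = 11.602/3.64 = 3.1872 A.
P_out = V_s I_s = 11.602 × 3.1872 = 36.977 W.
P_in = P_out/η = 36.977/0.885 = 41.782 W.
I_p = P_in/V_p = 41.782/220 = 0.190 A.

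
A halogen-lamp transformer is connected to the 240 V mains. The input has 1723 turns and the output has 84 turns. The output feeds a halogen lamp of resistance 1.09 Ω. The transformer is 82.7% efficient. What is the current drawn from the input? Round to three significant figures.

I_in ≈ 0.633 A

V_out = 240 × 84/1723 = 11.701 V.
I_out = V_out/R = 11.701/1.09 = 10.734 A.
P_out = V_out I_out = 11.701 × 10.734 = 125.60 W.
P_in = P_out/η = 125.60/0.827 = 151.87 W.
I_in = P_in/V_in = 151.87/240 = 0.633 A.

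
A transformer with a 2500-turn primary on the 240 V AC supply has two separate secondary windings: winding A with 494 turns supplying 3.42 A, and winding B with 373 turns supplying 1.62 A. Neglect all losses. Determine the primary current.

I_p ≈ 0.917 A

V_A = 240 × 494/2500 = 47.424 V; V_B = 240 × 373/2500 = 35.808 V.
P_out = V_A I_A + V_B I_B = 47.424×3.42 + 35.808×1.62 = 162.19 + 58.009 = 220.20 W.
Ideal ⇒ P_in = P_out, so I_p = P_out/V_p = 220.20/240 = 0.917 A.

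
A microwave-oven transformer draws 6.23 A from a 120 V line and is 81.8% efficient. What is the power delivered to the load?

P_in = V_p I_p = 120 × 6.23 = 747.60 W.
P_out = η P_in = 0.818 × 747.60 = 612 W.

P_out ≈ 612 W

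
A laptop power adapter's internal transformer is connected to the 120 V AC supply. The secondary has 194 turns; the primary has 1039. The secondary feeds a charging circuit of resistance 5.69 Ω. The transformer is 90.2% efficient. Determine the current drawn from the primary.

I_p ≈ 0.815 A

V_s = 120 × 194/1039 = 22.406 V.
I_s = V_s/R = 22.406/5.69 = 3.9378 A.
P_out = V_s I_s = 22.406 × 3.9378 = 88.231 W.
P_in = P_out/η = 88.231/0.902 = 97.817 W.
I_p = P_in/V_p = 97.817/120 = 0.815 A.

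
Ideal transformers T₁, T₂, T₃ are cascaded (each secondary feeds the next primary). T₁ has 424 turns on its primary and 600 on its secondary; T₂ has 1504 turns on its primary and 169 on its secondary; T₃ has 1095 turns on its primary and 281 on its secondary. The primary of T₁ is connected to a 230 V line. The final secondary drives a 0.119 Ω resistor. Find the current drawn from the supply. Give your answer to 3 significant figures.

Secondary of T₁: V = 230.00 × 600/424 = 325.47 V.
Secondary of T₂: V = 325.47 × 169/1504 = 36.572 V.
Secondary of T₃: V = 36.572 × 281/1095 = 9.3852 V.
I_load = 9.3852/0.119 = 78.867 A, so P_out = 9.3852 × 78.867 = 740.19 W.
All ideal ⇒ P_in = P_out, so I_supply = 740.19/230 = 3.22 A.

I_supply ≈ 3.22 A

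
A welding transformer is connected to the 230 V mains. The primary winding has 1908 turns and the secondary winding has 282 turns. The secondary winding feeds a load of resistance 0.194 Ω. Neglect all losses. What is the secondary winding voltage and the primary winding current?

V_s ≈ 34.0 V, I_p ≈ 25.9 A

V_s = V_p × N_s/N_p = 230 × 282/1908 = 33.994 V.
I_s = V_s/R = 33.994/0.194 = 175.23 A.
I_p = I_s × N_s/N_p = 175.23 × 282/1908 = 25.9 A.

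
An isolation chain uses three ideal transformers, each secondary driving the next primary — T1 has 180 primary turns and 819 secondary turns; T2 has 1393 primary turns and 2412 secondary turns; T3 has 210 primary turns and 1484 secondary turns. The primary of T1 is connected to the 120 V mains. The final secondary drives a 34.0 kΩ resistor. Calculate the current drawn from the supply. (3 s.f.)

I_supply ≈ 10.9 A

Secondary of T1: V = 120.00 × 819/180 = 546.00 V.
Secondary of T2: V = 546.00 × 2412/1393 = 945.41 V.
Secondary of T3: V = 945.41 × 1484/210 = 6680.9 V.
I_load = 6680.9/34000 = 0.19650 A, so P_out = 6680.9 × 0.19650 = 1312.8 W.
All ideal ⇒ P_in = P_out, so I_supply = 1312.8/120 = 10.9 A.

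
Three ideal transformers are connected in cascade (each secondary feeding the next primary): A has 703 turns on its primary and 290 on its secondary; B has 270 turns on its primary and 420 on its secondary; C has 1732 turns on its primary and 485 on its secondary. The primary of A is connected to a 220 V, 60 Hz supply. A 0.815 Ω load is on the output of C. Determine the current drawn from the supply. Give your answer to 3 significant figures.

I_supply ≈ 8.72 A

Secondary of A: V = 220.00 × 290/703 = 90.754 V.
Secondary of B: V = 90.754 × 420/270 = 141.17 V.
Secondary of C: V = 141.17 × 485/1732 = 39.532 V.
I_load = 39.532/0.815 = 48.505 A, so P_out = 39.532 × 48.505 = 1917.5 W.
All ideal ⇒ P_in = P_out, so I_supply = 1917.5/220 = 8.72 A.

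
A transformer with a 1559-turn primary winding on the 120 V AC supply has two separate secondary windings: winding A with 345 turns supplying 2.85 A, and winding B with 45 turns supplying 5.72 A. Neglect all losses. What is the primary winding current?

V_A = 120 × 345/1559 = 26.555 V; V_B = 120 × 45/1559 = 3.4638 V.
P_out = V_A I_A + V_B I_B = 26.555×2.85 + 3.4638×5.72 = 75.683 + 19.813 = 95.496 W.
Ideal ⇒ P_in = P_out, so I_p = P_out/V_p = 95.496/120 = 0.796 A.

I_p ≈ 0.796 A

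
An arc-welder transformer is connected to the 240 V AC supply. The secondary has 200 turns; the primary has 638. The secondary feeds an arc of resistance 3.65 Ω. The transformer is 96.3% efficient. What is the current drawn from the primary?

I_p ≈ 6.71 A

V_s = 240 × 200/638 = 75.235 V.
I_s = V_s/R = 75.235/3.65 = 20.612 A.
P_out = V_s I_s = 75.235 × 20.612 = 1550.8 W.
P_in = P_out/η = 1550.8/0.963 = 1610.4 W.
I_p = P_in/V_p = 1610.4/240 = 6.71 A.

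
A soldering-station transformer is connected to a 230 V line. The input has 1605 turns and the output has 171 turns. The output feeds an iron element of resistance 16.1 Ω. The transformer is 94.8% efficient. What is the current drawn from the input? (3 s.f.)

V_out = 230 × 171/1605 = 24.505 V.
I_out = V_out/R = 24.505/16.1 = 1.5220 A.
P_out = V_out I_out = 24.505 × 1.5220 = 37.297 W.
P_in = P_out/η = 37.297/0.948 = 39.343 W.
I_in = P_in/V_in = 39.343/230 = 0.171 A.

I_in ≈ 0.171 A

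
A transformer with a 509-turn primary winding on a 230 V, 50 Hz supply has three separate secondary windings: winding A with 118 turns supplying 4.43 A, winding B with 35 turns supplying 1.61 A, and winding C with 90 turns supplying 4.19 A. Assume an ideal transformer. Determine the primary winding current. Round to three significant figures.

V_A = 230 × 118/509 = 53.320 V; V_B = 230 × 35/509 = 15.815 V; V_C = 230 × 90/509 = 40.668 V.
P_out = V_A I_A + V_B I_B + V_C I_C = 53.320×4.43 + 15.815×1.61 + 40.668×4.19 = 236.21 + 25.463 + 170.40 = 432.07 W.
Ideal ⇒ P_in = P_out, so I_p = P_out/V_p = 432.07/230 = 1.88 A.

I_p ≈ 1.88 A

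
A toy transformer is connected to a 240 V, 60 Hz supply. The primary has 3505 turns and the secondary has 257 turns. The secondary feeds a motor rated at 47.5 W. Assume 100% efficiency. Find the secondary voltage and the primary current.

V_s = V_p × N_s/N_p = 240 × 257/3505 = 17.598 V.
I_s = P/V_s = 47.5/17.598 = 2.6992 A.
I_p = I_s × N_s/N_p = 2.6992 × 257/3505 = 0.198 A.

V_s ≈ 17.6 V, I_p ≈ 0.198 A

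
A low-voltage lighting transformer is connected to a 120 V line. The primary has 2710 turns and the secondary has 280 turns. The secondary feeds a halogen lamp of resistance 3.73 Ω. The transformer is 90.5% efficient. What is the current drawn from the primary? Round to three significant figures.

V_s = 120 × 280/2710 = 12.399 V.
I_s = V_s/R = 12.399/3.73 = 3.3240 A.
P_out = V_s I_s = 12.399 × 3.3240 = 41.213 W.
P_in = P_out/η = 41.213/0.905 = 45.539 W.
I_p = P_in/V_p = 45.539/120 = 0.379 A.

I_p ≈ 0.379 A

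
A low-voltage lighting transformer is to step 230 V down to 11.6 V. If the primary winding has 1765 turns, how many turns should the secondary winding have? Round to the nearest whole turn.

N_s = 89 turns

N_s/N_p = V_s/V_p, so N_s = 1765 × 11.6/230 = 89.0 ≈ 89 turns.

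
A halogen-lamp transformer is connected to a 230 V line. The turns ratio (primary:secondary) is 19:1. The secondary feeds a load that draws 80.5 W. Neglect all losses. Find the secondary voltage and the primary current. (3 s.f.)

V_s = V_p × N_s/N_p = 230 × 1/19 = 12.105 V.
I_s = P/V_s = 80.5/12.105 = 6.6500 A.
I_p = I_s × N_s/N_p = 6.6500 × 1/19 = 0.350 A.

V_s ≈ 12.1 V, I_p ≈ 0.350 A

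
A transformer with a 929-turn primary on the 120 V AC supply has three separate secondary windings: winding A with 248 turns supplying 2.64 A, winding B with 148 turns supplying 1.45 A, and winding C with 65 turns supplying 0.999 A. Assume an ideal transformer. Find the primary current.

I_p ≈ 1.01 A

V_A = 120 × 248/929 = 32.034 V; V_B = 120 × 148/929 = 19.117 V; V_C = 120 × 65/929 = 8.3961 V.
P_out = V_A I_A + V_B I_B + V_C I_C = 32.034×2.64 + 19.117×1.45 + 8.3961×0.999 = 84.571 + 27.720 + 8.3877 = 120.68 W.
Ideal ⇒ P_in = P_out, so I_p = P_out/V_p = 120.68/120 = 1.01 A.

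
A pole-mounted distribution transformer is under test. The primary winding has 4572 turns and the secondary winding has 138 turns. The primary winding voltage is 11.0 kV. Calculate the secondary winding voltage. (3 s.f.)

V_s ≈ 332 V

V_s/V_p = N_s/N_p, so V_s = 11000 × 138/4572 = 332 V.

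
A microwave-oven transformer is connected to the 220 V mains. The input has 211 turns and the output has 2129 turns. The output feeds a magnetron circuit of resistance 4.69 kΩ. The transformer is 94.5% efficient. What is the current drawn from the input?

V_out = 220 × 2129/211 = 2219.8 V.
I_out = V_out/R = 2219.8/4690 = 0.47331 A.
P_out = V_out I_out = 2219.8 × 0.47331 = 1050.7 W.
P_in = P_out/η = 1050.7/0.945 = 1111.8 W.
I_in = P_in/V_in = 1111.8/220 = 5.05 A.

I_in ≈ 5.05 A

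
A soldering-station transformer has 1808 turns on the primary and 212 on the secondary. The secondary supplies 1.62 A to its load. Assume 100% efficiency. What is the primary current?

For an ideal transformer I_p/I_s = N_s/N_p, so I_p = 1.62 × 212/1808 = 0.190 A.

I_p ≈ 0.190 A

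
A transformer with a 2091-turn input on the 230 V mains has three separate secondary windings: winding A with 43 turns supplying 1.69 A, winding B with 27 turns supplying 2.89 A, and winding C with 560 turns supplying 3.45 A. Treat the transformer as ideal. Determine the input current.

V_A = 230 × 43/2091 = 4.7298 V; V_B = 230 × 27/2091 = 2.9699 V; V_C = 230 × 560/2091 = 61.597 V.
P_out = V_A I_A + V_B I_B + V_C I_C = 4.7298×1.69 + 2.9699×2.89 + 61.597×3.45 = 7.9934 + 8.5829 + 212.51 = 229.09 W.
Ideal ⇒ P_in = P_out, so I_in = P_out/V_in = 229.09/230 = 0.996 A.

I_in ≈ 0.996 A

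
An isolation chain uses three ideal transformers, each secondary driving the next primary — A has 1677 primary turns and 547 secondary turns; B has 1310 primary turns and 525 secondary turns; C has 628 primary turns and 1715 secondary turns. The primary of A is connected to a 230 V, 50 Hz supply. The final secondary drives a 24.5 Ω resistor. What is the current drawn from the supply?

Secondary of A: V = 230.00 × 547/1677 = 75.021 V.
Secondary of B: V = 75.021 × 525/1310 = 30.066 V.
Secondary of C: V = 30.066 × 1715/628 = 82.106 V.
I_load = 82.106/24.5 = 3.3513 A, so P_out = 82.106 × 3.3513 = 275.16 W.
All ideal ⇒ P_in = P_out, so I_supply = 275.16/230 = 1.20 A.

I_supply ≈ 1.20 A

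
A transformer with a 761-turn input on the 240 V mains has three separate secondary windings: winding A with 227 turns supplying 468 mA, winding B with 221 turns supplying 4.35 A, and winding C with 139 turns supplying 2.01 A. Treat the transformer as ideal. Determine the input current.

V_A = 240 × 227/761 = 71.590 V; V_B = 240 × 221/761 = 69.698 V; V_C = 240 × 139/761 = 43.837 V.
P_out = V_A I_A + V_B I_B + V_C I_C = 71.590×0.468 + 69.698×4.35 + 43.837×2.01 = 33.504 + 303.19 + 88.112 = 424.80 W.
Ideal ⇒ P_in = P_out, so I_in = P_out/V_in = 424.80/240 = 1.77 A.

I_in ≈ 1.77 A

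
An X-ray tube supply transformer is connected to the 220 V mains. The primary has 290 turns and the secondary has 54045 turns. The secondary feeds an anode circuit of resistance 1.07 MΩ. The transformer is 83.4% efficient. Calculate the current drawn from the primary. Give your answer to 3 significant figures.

I_p ≈ 8.56 A

V_s = 220 × 54045/290 = 41000 V.
I_s = V_s/R = 41000/(1.07×10^6) = 0.038317 A.
P_out = V_s I_s = 41000 × 0.038317 = 1571.0 W.
P_in = P_out/η = 1571.0/0.834 = 1883.7 W.
I_p = P_in/V_p = 1883.7/220 = 8.56 A.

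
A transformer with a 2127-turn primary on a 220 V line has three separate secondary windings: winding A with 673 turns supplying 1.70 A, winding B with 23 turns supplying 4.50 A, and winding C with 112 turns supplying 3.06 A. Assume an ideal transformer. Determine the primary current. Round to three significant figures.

I_p ≈ 0.748 A

V_A = 220 × 673/2127 = 69.610 V; V_B = 220 × 23/2127 = 2.3789 V; V_C = 220 × 112/2127 = 11.584 V.
P_out = V_A I_A + V_B I_B + V_C I_C = 69.610×1.70 + 2.3789×4.50 + 11.584×3.06 = 118.34 + 10.705 + 35.448 = 164.49 W.
Ideal ⇒ P_in = P_out, so I_p = P_out/V_p = 164.49/220 = 0.748 A.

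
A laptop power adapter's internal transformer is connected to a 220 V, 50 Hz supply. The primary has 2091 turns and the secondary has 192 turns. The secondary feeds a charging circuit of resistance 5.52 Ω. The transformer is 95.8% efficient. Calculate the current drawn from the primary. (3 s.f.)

V_s = 220 × 192/2091 = 20.201 V.
I_s = V_s/R = 20.201/5.52 = 3.6596 A.
P_out = V_s I_s = 20.201 × 3.6596 = 73.927 W.
P_in = P_out/η = 73.927/0.958 = 77.168 W.
I_p = P_in/V_p = 77.168/220 = 0.351 A.

I_p ≈ 0.351 A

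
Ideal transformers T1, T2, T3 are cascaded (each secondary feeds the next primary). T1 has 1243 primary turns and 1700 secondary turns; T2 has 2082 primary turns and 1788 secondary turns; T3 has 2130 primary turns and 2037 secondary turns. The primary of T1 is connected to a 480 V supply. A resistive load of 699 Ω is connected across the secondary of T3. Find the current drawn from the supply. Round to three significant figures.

I_supply ≈ 0.866 A

Secondary of T1: V = 480.00 × 1700/1243 = 656.48 V.
Secondary of T2: V = 656.48 × 1788/2082 = 563.78 V.
Secondary of T3: V = 563.78 × 2037/2130 = 539.16 V.
I_load = 539.16/699 = 0.77133 A, so P_out = 539.16 × 0.77133 = 415.87 W.
All ideal ⇒ P_in = P_out, so I_supply = 415.87/480 = 0.866 A.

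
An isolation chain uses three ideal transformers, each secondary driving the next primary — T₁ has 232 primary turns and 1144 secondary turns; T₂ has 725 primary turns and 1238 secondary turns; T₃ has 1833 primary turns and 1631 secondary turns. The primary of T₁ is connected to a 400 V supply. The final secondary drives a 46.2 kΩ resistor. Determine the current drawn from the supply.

After T₁: V = 400.00 × 1144/232 = 1972.4 V.
After T₂: V = 1972.4 × 1238/725 = 3368.1 V.
After T₃: V = 3368.1 × 1631/1833 = 2996.9 V.
I_load = 2996.9/46200 = 0.064868 A, so P_out = 2996.9 × 0.064868 = 194.40 W.
All ideal ⇒ P_in = P_out, so I_supply = 194.40/400 = 0.486 A.

I_supply ≈ 0.486 A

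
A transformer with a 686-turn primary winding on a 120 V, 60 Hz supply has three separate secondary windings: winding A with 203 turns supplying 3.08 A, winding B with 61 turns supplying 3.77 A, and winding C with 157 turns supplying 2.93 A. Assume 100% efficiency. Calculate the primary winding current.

V_A = 120 × 203/686 = 35.510 V; V_B = 120 × 61/686 = 10.671 V; V_C = 120 × 157/686 = 27.464 V.
P_out = V_A I_A + V_B I_B + V_C I_C = 35.510×3.08 + 10.671×3.77 + 27.464×2.93 = 109.37 + 40.228 + 80.468 = 230.07 W.
Ideal ⇒ P_in = P_out, so I_p = P_out/V_p = 230.07/120 = 1.92 A.

I_p ≈ 1.92 A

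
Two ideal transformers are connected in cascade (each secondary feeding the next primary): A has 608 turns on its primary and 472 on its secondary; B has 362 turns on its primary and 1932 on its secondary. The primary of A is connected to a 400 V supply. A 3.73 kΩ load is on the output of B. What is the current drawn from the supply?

I_supply ≈ 1.84 A

After A: V = 400.00 × 472/608 = 310.53 V.
After B: V = 310.53 × 1932/362 = 1657.3 V.
I_load = 1657.3/3730 = 0.44431 A, so P_out = 1657.3 × 0.44431 = 736.35 W.
All ideal ⇒ P_in = P_out, so I_supply = 736.35/400 = 1.84 A.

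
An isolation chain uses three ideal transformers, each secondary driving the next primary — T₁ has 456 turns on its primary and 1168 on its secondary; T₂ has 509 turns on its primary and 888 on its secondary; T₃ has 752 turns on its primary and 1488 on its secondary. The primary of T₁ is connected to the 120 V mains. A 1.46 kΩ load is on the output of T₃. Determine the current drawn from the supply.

I_supply ≈ 6.43 A

After T₁: V = 120.00 × 1168/456 = 307.37 V.
After T₂: V = 307.37 × 888/509 = 536.23 V.
After T₃: V = 536.23 × 1488/752 = 1061.1 V.
I_load = 1061.1/1460 = 0.72675 A, so P_out = 1061.1 × 0.72675 = 771.13 W.
All ideal ⇒ P_in = P_out, so I_supply = 771.13/120 = 6.43 A.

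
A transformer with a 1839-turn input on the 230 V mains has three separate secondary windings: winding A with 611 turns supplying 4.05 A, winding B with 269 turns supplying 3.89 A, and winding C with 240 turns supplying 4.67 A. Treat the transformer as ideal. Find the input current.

V_A = 230 × 611/1839 = 76.417 V; V_B = 230 × 269/1839 = 33.643 V; V_C = 230 × 240/1839 = 30.016 V.
P_out = V_A I_A + V_B I_B + V_C I_C = 76.417×4.05 + 33.643×3.89 + 30.016×4.67 = 309.49 + 130.87 + 140.18 = 580.54 W.
Ideal ⇒ P_in = P_out, so I_in = P_out/V_in = 580.54/230 = 2.52 A.

I_in ≈ 2.52 A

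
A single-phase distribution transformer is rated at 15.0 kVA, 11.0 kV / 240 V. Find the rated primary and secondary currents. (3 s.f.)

I_p = S/V_p = 15000/11000 = 1.36 A.
I_s = S/V_s = 15000/240 = 62.5 A.

I_p ≈ 1.36 A, I_s ≈ 62.5 A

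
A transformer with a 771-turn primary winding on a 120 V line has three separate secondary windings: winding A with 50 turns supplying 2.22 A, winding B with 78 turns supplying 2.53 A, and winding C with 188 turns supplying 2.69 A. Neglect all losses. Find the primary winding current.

I_p ≈ 1.06 A

V_A = 120 × 50/771 = 7.7821 V; V_B = 120 × 78/771 = 12.140 V; V_C = 120 × 188/771 = 29.261 V.
P_out = V_A I_A + V_B I_B + V_C I_C = 7.7821×2.22 + 12.140×2.53 + 29.261×2.69 = 17.276 + 30.714 + 78.711 = 126.70 W.
Ideal ⇒ P_in = P_out, so I_p = P_out/V_p = 126.70/120 = 1.06 A.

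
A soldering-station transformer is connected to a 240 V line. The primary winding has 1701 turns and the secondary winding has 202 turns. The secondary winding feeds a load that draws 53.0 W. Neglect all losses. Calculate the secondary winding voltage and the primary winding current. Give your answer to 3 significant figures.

V_s = V_p × N_s/N_p = 240 × 202/1701 = 28.501 V.
I_s = P/V_s = 53.0/28.501 = 1.8596 A.
I_p = I_s × N_s/N_p = 1.8596 × 202/1701 = 0.221 A.

V_s ≈ 28.5 V, I_p ≈ 0.221 A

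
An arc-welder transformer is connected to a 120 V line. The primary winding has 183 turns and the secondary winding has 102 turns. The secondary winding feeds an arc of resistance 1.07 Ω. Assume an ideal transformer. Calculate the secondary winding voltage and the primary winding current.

V_s ≈ 66.9 V, I_p ≈ 34.8 A

V_s = V_p × N_s/N_p = 120 × 102/183 = 66.885 V.
I_s = V_s/R = 66.885/1.07 = 62.510 A.
I_p = I_s × N_s/N_p = 62.510 × 102/183 = 34.8 A.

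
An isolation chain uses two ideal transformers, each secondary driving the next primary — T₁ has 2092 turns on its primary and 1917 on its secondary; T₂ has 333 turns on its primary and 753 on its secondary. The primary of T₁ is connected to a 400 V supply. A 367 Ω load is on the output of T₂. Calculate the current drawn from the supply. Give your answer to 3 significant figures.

I_supply ≈ 4.68 A

Secondary of T₁: V = 400.00 × 1917/2092 = 366.54 V.
Secondary of T₂: V = 366.54 × 753/333 = 828.84 V.
I_load = 828.84/367 = 2.2584 A, so P_out = 828.84 × 2.2584 = 1871.9 W.
All ideal ⇒ P_in = P_out, so I_supply = 1871.9/400 = 4.68 A.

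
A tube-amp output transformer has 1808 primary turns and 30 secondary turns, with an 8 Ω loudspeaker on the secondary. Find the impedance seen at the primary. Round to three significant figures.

Z_p ≈ 29100 Ω

Z_p = (N_p/N_s)² × Z_s = (1808/30)² × 8 = 29100 Ω.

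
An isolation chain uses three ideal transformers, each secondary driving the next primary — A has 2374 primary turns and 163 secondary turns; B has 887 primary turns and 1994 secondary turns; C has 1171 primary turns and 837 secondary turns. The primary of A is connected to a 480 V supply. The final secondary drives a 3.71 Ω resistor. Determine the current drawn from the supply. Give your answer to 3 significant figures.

I_supply ≈ 1.57 A

After A: V = 480.00 × 163/2374 = 32.957 V.
After B: V = 32.957 × 1994/887 = 74.088 V.
After C: V = 74.088 × 837/1171 = 52.956 V.
I_load = 52.956/3.71 = 14.274 A, so P_out = 52.956 × 14.274 = 755.90 W.
All ideal ⇒ P_in = P_out, so I_supply = 755.90/480 = 1.57 A.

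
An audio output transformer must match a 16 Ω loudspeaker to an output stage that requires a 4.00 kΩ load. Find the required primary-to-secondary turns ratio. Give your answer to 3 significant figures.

Z_p/Z_s = (N_p/N_s)², so N_p/N_s = √(4000/16) = √250 = 15.8.

N_p/N_s ≈ 15.8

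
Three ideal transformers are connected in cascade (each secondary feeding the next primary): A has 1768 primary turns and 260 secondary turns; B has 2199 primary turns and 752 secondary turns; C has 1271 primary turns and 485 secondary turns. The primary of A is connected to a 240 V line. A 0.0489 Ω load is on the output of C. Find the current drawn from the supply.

I_supply ≈ 1.81 A

Secondary of A: V = 240.00 × 260/1768 = 35.294 V.
Secondary of B: V = 35.294 × 752/2199 = 12.070 V.
Secondary of C: V = 12.070 × 485/1271 = 4.6057 V.
I_load = 4.6057/0.0489 = 94.185 A, so P_out = 4.6057 × 94.185 = 433.78 W.
All ideal ⇒ P_in = P_out, so I_supply = 433.78/240 = 1.81 A.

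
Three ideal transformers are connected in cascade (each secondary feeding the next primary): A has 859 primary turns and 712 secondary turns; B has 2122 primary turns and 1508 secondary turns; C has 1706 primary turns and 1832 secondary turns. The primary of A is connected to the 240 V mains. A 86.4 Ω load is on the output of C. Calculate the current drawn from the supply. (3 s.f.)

After A: V = 240.00 × 712/859 = 198.93 V.
After B: V = 198.93 × 1508/2122 = 141.37 V.
After C: V = 141.37 × 1832/1706 = 151.81 V.
I_load = 151.81/86.4 = 1.7571 A, so P_out = 151.81 × 1.7571 = 266.74 W.
All ideal ⇒ P_in = P_out, so I_supply = 266.74/240 = 1.11 A.

I_supply ≈ 1.11 A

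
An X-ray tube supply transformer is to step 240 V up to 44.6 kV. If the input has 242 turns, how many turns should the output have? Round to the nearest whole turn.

N_out/N_in = V_out/V_in, so N_out = 242 × 44600/240 = 44971.7 ≈ 44972 turns.

N_out = 44972 turns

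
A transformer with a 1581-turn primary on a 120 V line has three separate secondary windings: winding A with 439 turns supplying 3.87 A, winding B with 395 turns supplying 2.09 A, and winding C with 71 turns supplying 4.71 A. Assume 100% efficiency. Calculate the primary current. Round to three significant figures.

I_p ≈ 1.81 A

V_A = 120 × 439/1581 = 33.321 V; V_B = 120 × 395/1581 = 29.981 V; V_C = 120 × 71/1581 = 5.3890 V.
P_out = V_A I_A + V_B I_B + V_C I_C = 33.321×3.87 + 29.981×2.09 + 5.3890×4.71 = 128.95 + 62.660 + 25.382 = 216.99 W.
Ideal ⇒ P_in = P_out, so I_p = P_out/V_p = 216.99/120 = 1.81 A.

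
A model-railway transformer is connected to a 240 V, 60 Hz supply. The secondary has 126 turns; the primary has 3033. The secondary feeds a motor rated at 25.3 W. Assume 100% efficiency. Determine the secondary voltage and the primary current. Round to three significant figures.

V_s = V_p × N_s/N_p = 240 × 126/3033 = 9.9703 V.
I_s = P/V_s = 25.3/9.9703 = 2.5375 A.
I_p = I_s × N_s/N_p = 2.5375 × 126/3033 = 0.105 A.

V_s ≈ 9.97 V, I_p ≈ 0.105 A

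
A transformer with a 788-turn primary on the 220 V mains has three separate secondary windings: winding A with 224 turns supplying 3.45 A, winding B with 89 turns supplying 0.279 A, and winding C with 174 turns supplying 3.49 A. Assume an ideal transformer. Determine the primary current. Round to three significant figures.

I_p ≈ 1.78 A

V_A = 220 × 224/788 = 62.538 V; V_B = 220 × 89/788 = 24.848 V; V_C = 220 × 174/788 = 48.579 V.
P_out = V_A I_A + V_B I_B + V_C I_C = 62.538×3.45 + 24.848×0.279 + 48.579×3.49 = 215.76 + 6.9325 + 169.54 = 392.23 W.
Ideal ⇒ P_in = P_out, so I_p = P_out/V_p = 392.23/220 = 1.78 A.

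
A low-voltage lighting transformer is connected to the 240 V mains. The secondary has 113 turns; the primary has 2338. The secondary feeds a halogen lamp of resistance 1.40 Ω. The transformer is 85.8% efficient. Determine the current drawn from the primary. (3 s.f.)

I_p ≈ 0.467 A

V_s = 240 × 113/2338 = 11.600 V.
I_s = V_s/R = 11.600/1.40 = 8.2855 A.
P_out = V_s I_s = 11.600 × 8.2855 = 96.109 W.
P_in = P_out/η = 96.109/0.858 = 112.01 W.
I_p = P_in/V_p = 112.01/240 = 0.467 A.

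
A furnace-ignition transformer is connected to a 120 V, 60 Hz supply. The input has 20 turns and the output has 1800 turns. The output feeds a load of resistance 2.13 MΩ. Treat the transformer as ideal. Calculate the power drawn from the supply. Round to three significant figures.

V_out = V_in × N_out/N_in = 120 × 1800/20 = 10800 V.
I_out = V_out/R = 10800/(2.13×10^6) = 0.0050704 A.
I_in = I_out × N_out/N_in = 0.0050704 × 1800/20 = 0.45634 A.
P = V_in I_in = 120 × 0.45634 = 54.8 W.

P ≈ 54.8 W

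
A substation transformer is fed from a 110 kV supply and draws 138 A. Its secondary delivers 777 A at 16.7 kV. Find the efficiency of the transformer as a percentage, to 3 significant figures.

η ≈ 85.5%

P_in = 110000 × 138 = 1.51800×10^7 W.
P_out = 16700 × 777 = 1.29759×10^7 W.
η = P_out/P_in = 1.29759×10^7/(1.51800×10^7) = 0.855.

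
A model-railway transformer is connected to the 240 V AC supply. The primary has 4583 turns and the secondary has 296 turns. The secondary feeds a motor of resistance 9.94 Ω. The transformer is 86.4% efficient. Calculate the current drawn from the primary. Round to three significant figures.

I_p ≈ 0.117 A

V_s = 240 × 296/4583 = 15.501 V.
I_s = V_s/R = 15.501/9.94 = 1.5594 A.
P_out = V_s I_s = 15.501 × 1.5594 = 24.172 W.
P_in = P_out/η = 24.172/0.864 = 27.977 W.
I_p = P_in/V_p = 27.977/240 = 0.117 A.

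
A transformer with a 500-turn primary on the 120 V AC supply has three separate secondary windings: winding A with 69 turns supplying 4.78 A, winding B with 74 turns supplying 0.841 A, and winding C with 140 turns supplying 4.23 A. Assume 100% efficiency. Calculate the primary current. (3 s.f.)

I_p ≈ 1.97 A

V_A = 120 × 69/500 = 16.560 V; V_B = 120 × 74/500 = 17.760 V; V_C = 120 × 140/500 = 33.600 V.
P_out = V_A I_A + V_B I_B + V_C I_C = 16.560×4.78 + 17.760×0.841 + 33.600×4.23 = 79.157 + 14.936 + 142.13 = 236.22 W.
Ideal ⇒ P_in = P_out, so I_p = P_out/V_p = 236.22/120 = 1.97 A.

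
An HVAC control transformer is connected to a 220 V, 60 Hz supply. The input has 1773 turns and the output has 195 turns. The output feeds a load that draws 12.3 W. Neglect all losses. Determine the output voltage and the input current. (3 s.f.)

V_out ≈ 24.2 V, I_in ≈ 0.0559 A

V_out = V_in × N_out/N_in = 220 × 195/1773 = 24.196 V.
I_out = P/V_out = 12.3/24.196 = 0.50834 A.
I_in = I_out × N_out/N_in = 0.50834 × 195/1773 = 0.0559 A.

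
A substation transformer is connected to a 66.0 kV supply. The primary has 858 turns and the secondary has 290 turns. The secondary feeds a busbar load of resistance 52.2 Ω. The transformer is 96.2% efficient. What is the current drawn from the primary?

V_s = 66000 × 290/858 = 22308 V.
I_s = V_s/R = 22308/52.2 = 427.35 A.
P_out = V_s I_s = 22308 × 427.35 = 9.5332×10^6 W.
P_in = P_out/η = 9.5332×10^6/0.962 = 9.9098×10^6 W.
I_p = P_in/V_p = 9.9098×10^6/66000 = 150 A.

I_p ≈ 150 A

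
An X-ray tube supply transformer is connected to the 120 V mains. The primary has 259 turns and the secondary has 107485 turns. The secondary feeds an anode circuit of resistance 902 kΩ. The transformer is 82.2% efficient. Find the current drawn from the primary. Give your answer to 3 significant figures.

V_s = 120 × 107485/259 = 49800 V.
I_s = V_s/R = 49800/902000 = 0.055211 A.
P_out = V_s I_s = 49800 × 0.055211 = 2749.5 W.
P_in = P_out/η = 2749.5/0.822 = 3344.9 W.
I_p = P_in/V_p = 3344.9/120 = 27.9 A.

I_p ≈ 27.9 A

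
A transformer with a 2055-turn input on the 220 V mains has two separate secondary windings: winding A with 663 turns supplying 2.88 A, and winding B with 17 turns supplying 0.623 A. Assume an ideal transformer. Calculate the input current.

V_A = 220 × 663/2055 = 70.978 V; V_B = 220 × 17/2055 = 1.8200 V.
P_out = V_A I_A + V_B I_B = 70.978×2.88 + 1.8200×0.623 = 204.42 + 1.1338 = 205.55 W.
Ideal ⇒ P_in = P_out, so I_in = P_out/V_in = 205.55/220 = 0.934 A.

I_in ≈ 0.934 A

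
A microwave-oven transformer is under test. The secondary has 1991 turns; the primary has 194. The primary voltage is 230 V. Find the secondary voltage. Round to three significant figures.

V_s/V_p = N_s/N_p, so V_s = 230 × 1991/194 = 2360 V.

V_s ≈ 2360 V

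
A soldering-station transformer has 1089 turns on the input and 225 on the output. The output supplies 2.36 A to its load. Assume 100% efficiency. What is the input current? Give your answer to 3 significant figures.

For an ideal transformer I_in/I_out = N_out/N_in, so I_in = 2.36 × 225/1089 = 0.488 A.

I_in ≈ 0.488 A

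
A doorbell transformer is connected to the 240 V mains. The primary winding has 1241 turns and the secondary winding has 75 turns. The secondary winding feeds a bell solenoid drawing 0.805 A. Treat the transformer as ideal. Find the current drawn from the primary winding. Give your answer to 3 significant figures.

For an ideal transformer I_p N_p = I_s N_s, so I_p = 0.805 × 75/1241 = 0.0487 A.

I_p ≈ 0.0487 A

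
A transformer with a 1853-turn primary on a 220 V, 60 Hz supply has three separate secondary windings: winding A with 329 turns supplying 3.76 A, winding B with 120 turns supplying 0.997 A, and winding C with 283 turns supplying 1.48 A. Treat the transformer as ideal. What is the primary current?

V_A = 220 × 329/1853 = 39.061 V; V_B = 220 × 120/1853 = 14.247 V; V_C = 220 × 283/1853 = 33.600 V.
P_out = V_A I_A + V_B I_B + V_C I_C = 39.061×3.76 + 14.247×0.997 + 33.600×1.48 = 146.87 + 14.204 + 49.727 = 210.80 W.
Ideal ⇒ P_in = P_out, so I_p = P_out/V_p = 210.80/220 = 0.958 A.

I_p ≈ 0.958 A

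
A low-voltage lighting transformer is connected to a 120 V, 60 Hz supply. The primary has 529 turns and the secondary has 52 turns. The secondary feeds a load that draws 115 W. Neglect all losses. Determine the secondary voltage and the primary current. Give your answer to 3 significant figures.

V_s = V_p × N_s/N_p = 120 × 52/529 = 11.796 V.
I_s = P/V_s = 115/11.796 = 9.7492 A.
I_p = I_s × N_s/N_p = 9.7492 × 52/529 = 0.958 A.

V_s ≈ 11.8 V, I_p ≈ 0.958 A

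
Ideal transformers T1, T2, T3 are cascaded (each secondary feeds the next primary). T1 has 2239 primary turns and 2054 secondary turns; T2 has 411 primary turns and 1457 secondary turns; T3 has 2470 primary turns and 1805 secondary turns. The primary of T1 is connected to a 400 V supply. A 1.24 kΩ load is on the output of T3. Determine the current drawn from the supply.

After T1: V = 400.00 × 2054/2239 = 366.95 V.
After T2: V = 366.95 × 1457/411 = 1300.8 V.
After T3: V = 1300.8 × 1805/2470 = 950.61 V.
I_load = 950.61/1240 = 0.76662 A, so P_out = 950.61 × 0.76662 = 728.76 W.
All ideal ⇒ P_in = P_out, so I_supply = 728.76/400 = 1.82 A.

I_supply ≈ 1.82 A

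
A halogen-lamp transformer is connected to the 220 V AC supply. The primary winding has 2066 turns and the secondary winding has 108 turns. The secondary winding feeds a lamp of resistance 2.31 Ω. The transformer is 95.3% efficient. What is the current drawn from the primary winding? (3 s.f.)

V_s = 220 × 108/2066 = 11.500 V.
I_s = V_s/R = 11.500/2.31 = 4.9786 A.
P_out = V_s I_s = 11.500 × 4.9786 = 57.256 W.
P_in = P_out/η = 57.256/0.953 = 60.080 W.
I_p = P_in/V_p = 60.080/220 = 0.273 A.

I_p ≈ 0.273 A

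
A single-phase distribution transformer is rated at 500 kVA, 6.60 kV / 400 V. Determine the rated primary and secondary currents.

I_p = S/V_p = 500000/6600 = 75.8 A.
I_s = S/V_s = 500000/400 = 1250 A.

I_p ≈ 75.8 A, I_s ≈ 1250 A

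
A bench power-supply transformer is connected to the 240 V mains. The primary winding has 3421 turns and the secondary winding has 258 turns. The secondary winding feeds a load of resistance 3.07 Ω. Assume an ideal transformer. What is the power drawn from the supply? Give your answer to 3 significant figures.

P ≈ 107 W

V_s = V_p × N_s/N_p = 240 × 258/3421 = 18.100 V.
I_s = V_s/R = 18.100/3.07 = 5.8958 A.
I_p = I_s × N_s/N_p = 5.8958 × 258/3421 = 0.44464 A.
P = V_p I_p = 240 × 0.44464 = 107 W.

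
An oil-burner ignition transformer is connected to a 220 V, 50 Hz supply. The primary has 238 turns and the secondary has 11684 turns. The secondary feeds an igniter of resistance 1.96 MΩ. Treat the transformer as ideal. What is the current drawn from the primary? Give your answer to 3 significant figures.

I_p ≈ 0.271 A

V_s = V_p × N_s/N_p = 220 × 11684/238 = 10800 V.
I_s = V_s/R = 10800/(1.96×10^6) = 0.0055104 A.
For an ideal transformer I_p N_p = I_s N_s, so I_p = 0.0055104 × 11684/238 = 0.271 A.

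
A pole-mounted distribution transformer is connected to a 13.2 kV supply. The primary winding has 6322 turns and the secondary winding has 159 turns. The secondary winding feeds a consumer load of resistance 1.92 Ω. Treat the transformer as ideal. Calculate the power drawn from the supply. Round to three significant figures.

P ≈ 57400 W

V_s = V_p × N_s/N_p = 13200 × 159/6322 = 331.98 V.
I_s = V_s/R = 331.98/1.92 = 172.91 A.
I_p = I_s × N_s/N_p = 172.91 × 159/6322 = 4.3487 A.
P = V_p I_p = 13200 × 4.3487 = 57400 W.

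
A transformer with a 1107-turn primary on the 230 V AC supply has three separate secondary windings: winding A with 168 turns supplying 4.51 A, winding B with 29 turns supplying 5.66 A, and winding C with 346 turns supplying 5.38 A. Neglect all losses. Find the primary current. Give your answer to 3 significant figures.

I_p ≈ 2.51 A

V_A = 230 × 168/1107 = 34.905 V; V_B = 230 × 29/1107 = 6.0253 V; V_C = 230 × 346/1107 = 71.888 V.
P_out = V_A I_A + V_B I_B + V_C I_C = 34.905×4.51 + 6.0253×5.66 + 71.888×5.38 = 157.42 + 34.103 + 386.76 = 578.28 W.
Ideal ⇒ P_in = P_out, so I_p = P_out/V_p = 578.28/230 = 2.51 A.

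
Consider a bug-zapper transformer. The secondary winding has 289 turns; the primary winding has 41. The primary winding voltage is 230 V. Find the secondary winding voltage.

V_s/V_p = N_s/N_p, so V_s = 230 × 289/41 = 1620 V.

V_s ≈ 1620 V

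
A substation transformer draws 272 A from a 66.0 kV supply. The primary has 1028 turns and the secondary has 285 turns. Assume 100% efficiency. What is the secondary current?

I_s/I_p = N_p/N_s, so I_s = 272 × 1028/285 = 981 A.

I_s ≈ 981 A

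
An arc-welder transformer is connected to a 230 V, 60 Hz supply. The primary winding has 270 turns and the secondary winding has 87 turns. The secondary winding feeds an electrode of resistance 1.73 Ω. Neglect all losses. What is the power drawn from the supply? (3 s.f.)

P ≈ 3170 W

V_s = V_p × N_s/N_p = 230 × 87/270 = 74.111 V.
I_s = V_s/R = 74.111/1.73 = 42.839 A.
I_p = I_s × N_s/N_p = 42.839 × 87/270 = 13.804 A.
P = V_p I_p = 230 × 13.804 = 3170 W.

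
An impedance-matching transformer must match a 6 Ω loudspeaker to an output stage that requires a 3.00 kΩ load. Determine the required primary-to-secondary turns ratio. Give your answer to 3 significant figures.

N_p/N_s ≈ 22.4

Z_p/Z_s = (N_p/N_s)², so N_p/N_s = √(3000/6) = √500 = 22.4.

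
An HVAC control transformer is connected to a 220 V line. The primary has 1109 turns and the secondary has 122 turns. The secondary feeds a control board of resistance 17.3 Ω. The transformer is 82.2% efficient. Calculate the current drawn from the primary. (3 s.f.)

I_p ≈ 0.187 A

V_s = 220 × 122/1109 = 24.202 V.
I_s = V_s/R = 24.202/17.3 = 1.3990 A.
P_out = V_s I_s = 24.202 × 1.3990 = 33.858 W.
P_in = P_out/η = 33.858/0.822 = 41.189 W.
I_p = P_in/V_p = 41.189/220 = 0.187 A.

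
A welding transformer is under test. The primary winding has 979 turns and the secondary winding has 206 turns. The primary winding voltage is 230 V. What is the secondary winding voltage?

V_s/V_p = N_s/N_p, so V_s = 230 × 206/979 = 48.4 V.

V_s ≈ 48.4 V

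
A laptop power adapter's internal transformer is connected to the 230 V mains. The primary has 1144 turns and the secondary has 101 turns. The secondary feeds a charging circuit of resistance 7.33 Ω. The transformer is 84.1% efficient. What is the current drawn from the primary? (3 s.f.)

I_p ≈ 0.291 A

V_s = 230 × 101/1144 = 20.306 V.
I_s = V_s/R = 20.306/7.33 = 2.7703 A.
P_out = V_s I_s = 20.306 × 2.7703 = 56.253 W.
P_in = P_out/η = 56.253/0.841 = 66.888 W.
I_p = P_in/V_p = 66.888/230 = 0.291 A.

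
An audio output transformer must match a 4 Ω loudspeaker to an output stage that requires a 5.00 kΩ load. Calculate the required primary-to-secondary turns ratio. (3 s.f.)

Z_p/Z_s = (N_p/N_s)², so N_p/N_s = √(5000/4) = √1250 = 35.4.

N_p/N_s ≈ 35.4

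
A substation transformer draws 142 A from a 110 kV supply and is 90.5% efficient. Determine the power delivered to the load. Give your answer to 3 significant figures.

P_out ≈ 1.41×10^7 W

P_in = V_p I_p = 110000 × 142 = 1.5620×10^7 W.
P_out = η P_in = 0.905 × 1.5620×10^7 = 1.41×10^7 W.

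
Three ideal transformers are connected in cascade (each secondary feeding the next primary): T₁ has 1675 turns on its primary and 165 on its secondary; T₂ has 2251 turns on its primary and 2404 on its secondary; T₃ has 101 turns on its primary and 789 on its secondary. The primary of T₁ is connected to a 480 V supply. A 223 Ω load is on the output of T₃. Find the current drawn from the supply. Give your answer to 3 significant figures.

Secondary of T₁: V = 480.00 × 165/1675 = 47.284 V.
Secondary of T₂: V = 47.284 × 2404/2251 = 50.497 V.
Secondary of T₃: V = 50.497 × 789/101 = 394.48 V.
I_load = 394.48/223 = 1.7690 A, so P_out = 394.48 × 1.7690 = 697.82 W.
All ideal ⇒ P_in = P_out, so I_supply = 697.82/480 = 1.45 A.

I_supply ≈ 1.45 A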